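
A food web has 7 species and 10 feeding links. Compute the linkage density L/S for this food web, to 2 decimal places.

L/S = 1.43

There are L = 10 links among S = 7 species.
L/S = 10/7 = 1.4286 ≈ 1.43.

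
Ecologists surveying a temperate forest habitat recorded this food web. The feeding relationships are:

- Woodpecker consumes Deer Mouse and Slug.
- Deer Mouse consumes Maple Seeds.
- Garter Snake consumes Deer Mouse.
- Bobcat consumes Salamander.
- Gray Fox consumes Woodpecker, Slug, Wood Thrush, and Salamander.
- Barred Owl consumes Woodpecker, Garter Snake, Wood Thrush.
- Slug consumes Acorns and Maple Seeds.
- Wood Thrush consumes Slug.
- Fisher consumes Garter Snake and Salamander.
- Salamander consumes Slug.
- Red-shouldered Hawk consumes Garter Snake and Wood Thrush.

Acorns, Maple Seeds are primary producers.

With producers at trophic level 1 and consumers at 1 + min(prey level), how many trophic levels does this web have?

Producers (level 1): Acorns, Maple Seeds.
Following each consumer down to its lowest-level prey: Acorns → Slug → Salamander → Fisher (levels 1 through 4).
All prey of Fisher (Salamander 3, Garter Snake 3) are at level 3 or above, so Fisher is at level 1 + 3 = 4.
Every consumer has at least one prey at level 3 or below, so none exceeds level 4.

4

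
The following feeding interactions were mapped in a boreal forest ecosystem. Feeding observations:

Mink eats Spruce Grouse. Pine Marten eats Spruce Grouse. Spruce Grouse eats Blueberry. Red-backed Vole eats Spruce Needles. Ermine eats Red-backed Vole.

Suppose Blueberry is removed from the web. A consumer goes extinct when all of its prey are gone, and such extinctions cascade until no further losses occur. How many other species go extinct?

Remove Blueberry.
Round 1: Spruce Grouse (all prey gone) → extinct.
Round 2: Pine Marten (all prey gone), Mink (all prey gone) → extinct.
No further losses. Total secondary extinctions: 3.

3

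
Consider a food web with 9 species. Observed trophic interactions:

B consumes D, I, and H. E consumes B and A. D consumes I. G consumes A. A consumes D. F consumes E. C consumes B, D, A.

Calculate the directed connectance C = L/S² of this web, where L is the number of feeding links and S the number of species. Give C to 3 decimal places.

The web has S = 9 species and L = 12 feeding links.
C = L / S² = 12 / 81 = 0.1481 ≈ 0.148.

C = 0.148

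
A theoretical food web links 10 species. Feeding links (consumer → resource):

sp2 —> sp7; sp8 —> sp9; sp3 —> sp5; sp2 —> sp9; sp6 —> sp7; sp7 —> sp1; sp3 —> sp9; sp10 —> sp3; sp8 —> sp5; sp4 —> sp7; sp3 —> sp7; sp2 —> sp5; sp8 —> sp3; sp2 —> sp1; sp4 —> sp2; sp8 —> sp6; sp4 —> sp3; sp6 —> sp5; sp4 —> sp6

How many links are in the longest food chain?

3 links

One longest chain: sp1 → sp7 → sp3 → sp10.
It has 4 species and 3 links.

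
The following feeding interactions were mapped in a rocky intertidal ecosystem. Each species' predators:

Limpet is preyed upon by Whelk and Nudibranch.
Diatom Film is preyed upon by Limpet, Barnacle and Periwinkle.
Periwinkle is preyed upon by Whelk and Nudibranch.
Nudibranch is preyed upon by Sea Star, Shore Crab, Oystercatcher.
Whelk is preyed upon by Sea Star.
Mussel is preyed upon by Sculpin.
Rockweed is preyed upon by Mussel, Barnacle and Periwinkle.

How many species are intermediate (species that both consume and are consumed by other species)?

Intermediate species (has both prey and predators): Periwinkle, Limpet, Mussel, Whelk, Nudibranch.
Count: 5.

5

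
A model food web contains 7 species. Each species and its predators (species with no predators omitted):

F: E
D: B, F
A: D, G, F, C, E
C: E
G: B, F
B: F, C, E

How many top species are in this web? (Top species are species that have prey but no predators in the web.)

Top species (has prey, but nothing eats it): E.
Count: 1.

1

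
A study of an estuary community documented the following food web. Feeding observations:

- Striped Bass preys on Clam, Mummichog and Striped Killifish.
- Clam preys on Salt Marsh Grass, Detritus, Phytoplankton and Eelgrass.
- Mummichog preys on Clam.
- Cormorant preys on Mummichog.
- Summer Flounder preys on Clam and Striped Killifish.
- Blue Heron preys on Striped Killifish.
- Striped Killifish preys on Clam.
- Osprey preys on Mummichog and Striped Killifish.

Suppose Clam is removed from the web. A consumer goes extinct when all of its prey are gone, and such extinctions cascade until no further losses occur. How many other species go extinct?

Remove Clam.
Round 1: Mummichog (all prey gone), Striped Killifish (all prey gone) → extinct.
Round 2: Blue Heron (all prey gone), Striped Bass (all prey gone), Osprey (all prey gone), Summer Flounder (all prey gone), Cormorant (all prey gone) → extinct.
No further losses. Total secondary extinctions: 7.

7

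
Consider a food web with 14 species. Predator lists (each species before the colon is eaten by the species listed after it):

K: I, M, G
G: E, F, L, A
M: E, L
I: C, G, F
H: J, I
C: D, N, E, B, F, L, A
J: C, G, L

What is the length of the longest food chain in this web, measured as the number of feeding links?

One longest chain: H → J → C → D.
It has 4 species and 3 links.

3 links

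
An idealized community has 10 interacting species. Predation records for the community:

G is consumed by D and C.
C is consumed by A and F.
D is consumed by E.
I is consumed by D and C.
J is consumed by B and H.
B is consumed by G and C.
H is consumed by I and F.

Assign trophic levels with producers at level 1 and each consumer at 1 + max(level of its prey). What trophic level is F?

Trophic level 5

J is a producer → level 1.
B eats J → level 2.
G eats B → level 3.
C eats G (level 3); other prey at levels: B 2, I 3 → level 4.
F eats C (level 4); other prey at levels: H 2 → level 5.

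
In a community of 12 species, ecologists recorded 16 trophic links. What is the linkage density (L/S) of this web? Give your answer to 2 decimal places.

L/S = 1.33

There are L = 16 links among S = 12 species.
L/S = 16/12 = 1.3333 ≈ 1.33.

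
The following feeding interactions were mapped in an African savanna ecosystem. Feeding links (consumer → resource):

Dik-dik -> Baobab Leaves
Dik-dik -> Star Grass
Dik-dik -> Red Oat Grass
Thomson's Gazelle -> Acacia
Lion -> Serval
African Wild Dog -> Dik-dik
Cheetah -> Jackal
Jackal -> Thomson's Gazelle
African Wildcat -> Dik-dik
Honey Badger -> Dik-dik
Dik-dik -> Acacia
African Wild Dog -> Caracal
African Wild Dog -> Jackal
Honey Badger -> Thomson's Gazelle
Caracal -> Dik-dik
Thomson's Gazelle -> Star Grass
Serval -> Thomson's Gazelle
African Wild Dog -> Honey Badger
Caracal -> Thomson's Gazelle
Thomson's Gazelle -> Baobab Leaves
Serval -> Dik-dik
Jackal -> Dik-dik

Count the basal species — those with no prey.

Basal species (no prey listed): Acacia, Star Grass, Red Oat Grass, Baobab Leaves.
Count: 4.

4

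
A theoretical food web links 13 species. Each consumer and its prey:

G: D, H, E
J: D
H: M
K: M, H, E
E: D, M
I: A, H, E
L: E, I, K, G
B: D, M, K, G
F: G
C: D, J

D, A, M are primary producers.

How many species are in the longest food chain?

4 species

One longest chain: M → H → G → L.
It has 4 species and 3 links.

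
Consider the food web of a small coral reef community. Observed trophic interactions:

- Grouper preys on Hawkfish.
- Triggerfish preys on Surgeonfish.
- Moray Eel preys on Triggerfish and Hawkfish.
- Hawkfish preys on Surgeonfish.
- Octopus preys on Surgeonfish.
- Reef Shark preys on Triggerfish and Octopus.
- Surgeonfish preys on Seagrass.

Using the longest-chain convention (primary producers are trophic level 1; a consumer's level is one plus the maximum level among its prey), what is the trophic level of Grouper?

Seagrass is a producer → level 1.
Surgeonfish eats Seagrass → level 2.
Hawkfish eats Surgeonfish → level 3.
Grouper eats Hawkfish → level 4.

Trophic level 4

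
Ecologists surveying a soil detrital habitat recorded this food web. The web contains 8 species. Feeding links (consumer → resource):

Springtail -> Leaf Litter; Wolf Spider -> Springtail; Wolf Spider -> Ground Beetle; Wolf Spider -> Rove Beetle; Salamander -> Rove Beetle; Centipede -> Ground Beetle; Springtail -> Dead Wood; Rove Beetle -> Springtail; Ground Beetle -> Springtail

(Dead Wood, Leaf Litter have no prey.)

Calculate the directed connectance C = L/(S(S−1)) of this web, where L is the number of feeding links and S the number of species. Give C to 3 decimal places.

The web has S = 8 species and L = 9 feeding links.
C = L / (S(S−1)) = 9 / 56 = 0.1607 ≈ 0.161.

C = 0.161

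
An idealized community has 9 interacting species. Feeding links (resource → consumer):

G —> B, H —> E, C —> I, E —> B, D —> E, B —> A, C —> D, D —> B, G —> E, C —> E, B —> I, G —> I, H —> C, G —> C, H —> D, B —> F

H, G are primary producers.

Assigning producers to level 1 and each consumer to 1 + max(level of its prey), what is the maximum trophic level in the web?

Producers (level 1): H, G.
H → C → D → E → B → A gives A level 6.
No species has a prey at level 6, so no species reaches level 7.

6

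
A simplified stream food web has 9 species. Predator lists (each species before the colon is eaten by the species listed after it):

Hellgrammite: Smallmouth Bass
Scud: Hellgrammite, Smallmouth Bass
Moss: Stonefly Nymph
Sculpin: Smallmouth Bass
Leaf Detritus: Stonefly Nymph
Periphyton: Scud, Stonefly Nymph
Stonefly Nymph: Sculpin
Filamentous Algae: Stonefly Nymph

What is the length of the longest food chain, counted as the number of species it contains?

4 species

One longest chain: Leaf Detritus → Stonefly Nymph → Sculpin → Smallmouth Bass.
It has 4 species and 3 links.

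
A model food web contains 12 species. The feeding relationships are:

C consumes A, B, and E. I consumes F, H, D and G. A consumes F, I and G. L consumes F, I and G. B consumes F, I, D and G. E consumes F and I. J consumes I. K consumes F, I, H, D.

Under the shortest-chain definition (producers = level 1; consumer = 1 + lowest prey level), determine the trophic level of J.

Trophic level 3

D is a producer → level 1.
I eats D → level 2.
J eats I → level 3.
No prey of J is below level 2, so 3 is the minimum.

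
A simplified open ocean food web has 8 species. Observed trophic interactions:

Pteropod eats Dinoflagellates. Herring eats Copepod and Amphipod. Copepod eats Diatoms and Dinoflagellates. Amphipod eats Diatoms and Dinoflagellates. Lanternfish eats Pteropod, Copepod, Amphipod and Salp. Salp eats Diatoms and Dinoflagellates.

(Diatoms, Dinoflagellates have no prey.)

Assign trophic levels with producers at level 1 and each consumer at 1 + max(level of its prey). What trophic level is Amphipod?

Diatoms is a producer → level 1.
Amphipod eats Diatoms (level 1); other prey at levels: Dinoflagellates 1 → level 2.

Trophic level 2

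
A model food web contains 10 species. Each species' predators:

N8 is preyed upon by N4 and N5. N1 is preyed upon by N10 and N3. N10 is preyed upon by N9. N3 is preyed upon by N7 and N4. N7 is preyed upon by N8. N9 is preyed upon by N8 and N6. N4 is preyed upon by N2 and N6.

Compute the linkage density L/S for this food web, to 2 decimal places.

L/S = 1.20

There are L = 12 links among S = 10 species.
L/S = 12/10 = 1.2000 ≈ 1.20.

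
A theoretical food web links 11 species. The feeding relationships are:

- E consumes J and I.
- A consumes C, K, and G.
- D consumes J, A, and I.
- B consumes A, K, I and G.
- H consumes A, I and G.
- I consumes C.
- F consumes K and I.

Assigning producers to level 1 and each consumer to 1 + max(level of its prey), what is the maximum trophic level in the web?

Producers (level 1): C, J, K, G.
C → I → F gives F level 3.
No species has a prey at level 3, so no species reaches level 4.

3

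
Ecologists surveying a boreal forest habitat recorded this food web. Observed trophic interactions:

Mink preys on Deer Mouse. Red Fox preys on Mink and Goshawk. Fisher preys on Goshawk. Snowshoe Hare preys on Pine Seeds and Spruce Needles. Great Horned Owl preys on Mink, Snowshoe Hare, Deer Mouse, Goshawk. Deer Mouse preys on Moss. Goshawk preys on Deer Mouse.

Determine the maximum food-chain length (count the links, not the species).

3 links

One longest chain: Moss → Deer Mouse → Goshawk → Fisher.
It has 4 species and 3 links.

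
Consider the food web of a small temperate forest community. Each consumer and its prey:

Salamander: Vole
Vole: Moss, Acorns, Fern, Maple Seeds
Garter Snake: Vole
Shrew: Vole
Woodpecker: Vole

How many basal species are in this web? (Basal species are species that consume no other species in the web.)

4

Basal species (no prey listed): Moss, Acorns, Fern, Maple Seeds.
Count: 4.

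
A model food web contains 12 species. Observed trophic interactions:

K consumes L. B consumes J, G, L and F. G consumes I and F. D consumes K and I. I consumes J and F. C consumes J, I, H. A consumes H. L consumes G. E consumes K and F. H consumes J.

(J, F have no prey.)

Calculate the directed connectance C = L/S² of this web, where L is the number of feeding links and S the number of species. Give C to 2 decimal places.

The web has S = 12 species and L = 19 feeding links.
C = L / S² = 19 / 144 = 0.1319 ≈ 0.13.

C = 0.13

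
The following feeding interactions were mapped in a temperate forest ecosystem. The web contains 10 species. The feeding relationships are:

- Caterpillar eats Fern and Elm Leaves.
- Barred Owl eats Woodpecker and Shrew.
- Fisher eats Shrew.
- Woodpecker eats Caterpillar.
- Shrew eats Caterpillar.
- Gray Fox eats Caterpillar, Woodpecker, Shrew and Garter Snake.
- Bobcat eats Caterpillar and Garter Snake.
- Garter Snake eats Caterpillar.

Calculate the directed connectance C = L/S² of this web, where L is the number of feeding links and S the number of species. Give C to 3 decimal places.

The web has S = 10 species and L = 14 feeding links.
C = L / S² = 14 / 100 = 0.1400 ≈ 0.140.

C = 0.140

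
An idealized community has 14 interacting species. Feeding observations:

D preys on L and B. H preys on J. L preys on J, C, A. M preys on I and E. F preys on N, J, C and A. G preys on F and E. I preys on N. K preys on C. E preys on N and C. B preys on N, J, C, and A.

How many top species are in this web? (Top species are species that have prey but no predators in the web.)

5

Top species (has prey, but nothing eats it): K, H, M, D, G.
Count: 5.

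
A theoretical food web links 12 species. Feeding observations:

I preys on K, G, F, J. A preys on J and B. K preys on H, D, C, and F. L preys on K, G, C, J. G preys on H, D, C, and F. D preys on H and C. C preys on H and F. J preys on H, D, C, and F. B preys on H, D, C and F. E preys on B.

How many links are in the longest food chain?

4 links

One longest chain: H → C → D → J → L.
It has 5 species and 4 links.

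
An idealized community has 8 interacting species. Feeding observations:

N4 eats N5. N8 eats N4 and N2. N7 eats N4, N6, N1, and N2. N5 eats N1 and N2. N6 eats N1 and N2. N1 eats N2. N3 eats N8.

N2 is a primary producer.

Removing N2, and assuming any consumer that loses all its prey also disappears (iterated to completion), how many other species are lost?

7

Remove N2.
Round 1: N1 (all prey gone) → extinct.
Round 2: N5 (all prey gone), N6 (all prey gone) → extinct.
Round 3: N4 (all prey gone) → extinct.
Round 4: N8 (all prey gone), N7 (all prey gone) → extinct.
Round 5: N3 (all prey gone) → extinct.
No further losses. Total secondary extinctions: 7.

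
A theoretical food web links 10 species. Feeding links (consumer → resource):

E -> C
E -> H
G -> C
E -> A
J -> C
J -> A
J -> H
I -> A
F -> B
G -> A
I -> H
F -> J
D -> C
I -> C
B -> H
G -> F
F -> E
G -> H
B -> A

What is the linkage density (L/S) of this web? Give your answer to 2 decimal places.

There are L = 19 links among S = 10 species.
L/S = 19/10 = 1.9000 ≈ 1.90.

L/S = 1.90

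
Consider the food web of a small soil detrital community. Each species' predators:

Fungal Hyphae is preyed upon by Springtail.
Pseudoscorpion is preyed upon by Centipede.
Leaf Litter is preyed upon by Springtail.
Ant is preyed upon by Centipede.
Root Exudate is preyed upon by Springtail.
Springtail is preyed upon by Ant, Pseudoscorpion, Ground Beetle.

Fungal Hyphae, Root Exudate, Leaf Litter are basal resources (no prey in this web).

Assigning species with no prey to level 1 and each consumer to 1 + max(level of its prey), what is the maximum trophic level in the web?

4

Basal resources (level 1): Fungal Hyphae, Root Exudate, Leaf Litter.
Fungal Hyphae → Springtail → Pseudoscorpion → Centipede gives Centipede level 4.
No species has a prey at level 4, so no species reaches level 5.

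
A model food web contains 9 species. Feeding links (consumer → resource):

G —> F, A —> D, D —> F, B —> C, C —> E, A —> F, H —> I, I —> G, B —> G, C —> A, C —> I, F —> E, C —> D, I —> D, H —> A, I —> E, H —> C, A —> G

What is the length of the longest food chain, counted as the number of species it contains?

One longest chain: E → F → G → I → C → B.
It has 6 species and 5 links.

6 species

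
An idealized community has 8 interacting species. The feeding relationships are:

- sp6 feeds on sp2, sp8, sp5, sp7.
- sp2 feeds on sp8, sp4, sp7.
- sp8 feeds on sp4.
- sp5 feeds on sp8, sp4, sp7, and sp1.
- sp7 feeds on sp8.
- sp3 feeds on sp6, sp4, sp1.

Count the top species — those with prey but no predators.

Top species (has prey, but nothing eats it): sp3.
Count: 1.

1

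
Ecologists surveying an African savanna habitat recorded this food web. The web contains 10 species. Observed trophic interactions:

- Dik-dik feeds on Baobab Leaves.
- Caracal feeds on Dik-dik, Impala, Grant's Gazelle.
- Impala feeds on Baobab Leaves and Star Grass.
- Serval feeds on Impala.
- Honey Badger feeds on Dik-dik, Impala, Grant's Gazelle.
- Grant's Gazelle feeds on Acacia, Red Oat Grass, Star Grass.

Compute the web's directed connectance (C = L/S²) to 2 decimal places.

C = 0.13

The web has S = 10 species and L = 13 feeding links.
C = L / S² = 13 / 100 = 0.1300 ≈ 0.13.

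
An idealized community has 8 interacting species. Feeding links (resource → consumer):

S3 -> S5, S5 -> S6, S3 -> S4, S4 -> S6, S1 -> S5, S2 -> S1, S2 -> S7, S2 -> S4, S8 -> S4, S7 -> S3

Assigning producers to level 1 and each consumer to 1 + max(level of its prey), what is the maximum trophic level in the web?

Producers (level 1): S8, S2.
S2 → S7 → S3 → S4 → S6 gives S6 level 5.
No species has a prey at level 5, so no species reaches level 6.

5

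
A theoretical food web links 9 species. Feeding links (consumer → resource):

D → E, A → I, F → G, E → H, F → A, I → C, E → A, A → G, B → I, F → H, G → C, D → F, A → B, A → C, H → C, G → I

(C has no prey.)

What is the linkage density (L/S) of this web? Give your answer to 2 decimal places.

L/S = 1.78

There are L = 16 links among S = 9 species.
L/S = 16/9 = 1.7778 ≈ 1.78.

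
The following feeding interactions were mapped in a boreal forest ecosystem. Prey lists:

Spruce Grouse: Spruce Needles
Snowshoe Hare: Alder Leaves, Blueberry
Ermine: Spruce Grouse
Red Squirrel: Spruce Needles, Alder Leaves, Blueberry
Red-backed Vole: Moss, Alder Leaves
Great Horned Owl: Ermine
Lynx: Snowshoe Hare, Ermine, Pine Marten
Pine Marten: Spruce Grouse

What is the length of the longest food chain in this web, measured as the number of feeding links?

3 links

One longest chain: Spruce Needles → Spruce Grouse → Ermine → Great Horned Owl.
It has 4 species and 3 links.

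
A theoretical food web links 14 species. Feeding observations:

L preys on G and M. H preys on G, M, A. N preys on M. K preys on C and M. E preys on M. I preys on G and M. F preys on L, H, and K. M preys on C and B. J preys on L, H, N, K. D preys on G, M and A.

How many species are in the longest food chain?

One longest chain: C → M → K → J.
It has 4 species and 3 links.

4 species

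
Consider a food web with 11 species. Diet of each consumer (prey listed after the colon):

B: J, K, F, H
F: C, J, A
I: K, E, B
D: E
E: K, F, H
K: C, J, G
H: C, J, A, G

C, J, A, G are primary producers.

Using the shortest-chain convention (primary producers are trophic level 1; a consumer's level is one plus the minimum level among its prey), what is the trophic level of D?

Trophic level 4

C is a producer → level 1.
K eats C → level 2.
E eats K → level 3.
D eats E → level 4.
No prey of D is below level 3, so 4 is the minimum.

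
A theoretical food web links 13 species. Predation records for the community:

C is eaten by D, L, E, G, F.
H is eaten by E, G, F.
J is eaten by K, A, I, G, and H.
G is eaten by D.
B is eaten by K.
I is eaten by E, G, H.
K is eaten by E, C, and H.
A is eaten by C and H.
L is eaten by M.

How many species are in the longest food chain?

One longest chain: J → I → H → G → D.
It has 5 species and 4 links.

5 species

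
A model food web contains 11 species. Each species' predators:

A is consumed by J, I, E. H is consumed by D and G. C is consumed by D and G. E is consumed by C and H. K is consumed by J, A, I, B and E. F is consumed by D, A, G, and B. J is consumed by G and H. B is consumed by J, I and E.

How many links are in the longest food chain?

4 links

One longest chain: K → A → J → H → D.
It has 5 species and 4 links.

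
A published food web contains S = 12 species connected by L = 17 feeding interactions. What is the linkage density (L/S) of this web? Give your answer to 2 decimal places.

There are L = 17 links among S = 12 species.
L/S = 17/12 = 1.4167 ≈ 1.42.

L/S = 1.42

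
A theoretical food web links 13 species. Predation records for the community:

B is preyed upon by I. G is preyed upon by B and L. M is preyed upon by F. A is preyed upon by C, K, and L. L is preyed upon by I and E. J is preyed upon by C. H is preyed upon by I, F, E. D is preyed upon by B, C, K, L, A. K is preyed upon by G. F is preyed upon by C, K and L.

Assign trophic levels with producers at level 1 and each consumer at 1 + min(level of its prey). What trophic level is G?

D is a producer → level 1.
K eats D → level 2.
G eats K → level 3.
No prey of G is below level 2, so 3 is the minimum.

Trophic level 3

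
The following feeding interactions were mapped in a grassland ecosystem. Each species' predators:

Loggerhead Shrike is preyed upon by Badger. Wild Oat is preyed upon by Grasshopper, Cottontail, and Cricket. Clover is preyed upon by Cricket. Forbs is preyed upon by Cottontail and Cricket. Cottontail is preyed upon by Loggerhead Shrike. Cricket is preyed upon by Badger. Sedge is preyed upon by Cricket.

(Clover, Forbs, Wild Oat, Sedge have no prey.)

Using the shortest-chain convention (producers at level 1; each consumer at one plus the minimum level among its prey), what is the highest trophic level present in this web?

Producers (level 1): Clover, Forbs, Wild Oat, Sedge.
Following each consumer down to its lowest-level prey: Clover → Cricket → Badger (levels 1 through 3).
All prey of Badger (Cricket 2, Loggerhead Shrike 3) are at level 2 or above, so Badger is at level 1 + 2 = 3.
Every consumer has at least one prey at level 2 or below, so none exceeds level 3.

3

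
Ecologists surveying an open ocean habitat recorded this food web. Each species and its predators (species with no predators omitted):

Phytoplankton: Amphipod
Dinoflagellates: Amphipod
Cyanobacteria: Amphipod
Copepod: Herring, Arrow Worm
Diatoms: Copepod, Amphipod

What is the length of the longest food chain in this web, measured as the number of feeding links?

2 links

One longest chain: Diatoms → Copepod → Herring.
It has 3 species and 2 links.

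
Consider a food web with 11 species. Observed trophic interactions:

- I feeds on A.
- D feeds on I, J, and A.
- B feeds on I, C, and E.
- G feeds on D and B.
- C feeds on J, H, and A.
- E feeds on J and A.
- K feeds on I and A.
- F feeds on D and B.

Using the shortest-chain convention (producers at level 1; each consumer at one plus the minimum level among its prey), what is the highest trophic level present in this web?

Producers (level 1): H, J, A.
Following each consumer down to its lowest-level prey: J → D → G (levels 1 through 3).
All prey of G (D 2, B 3) are at level 2 or above, so G is at level 1 + 2 = 3.
Every consumer has at least one prey at level 2 or below, so none exceeds level 3.

3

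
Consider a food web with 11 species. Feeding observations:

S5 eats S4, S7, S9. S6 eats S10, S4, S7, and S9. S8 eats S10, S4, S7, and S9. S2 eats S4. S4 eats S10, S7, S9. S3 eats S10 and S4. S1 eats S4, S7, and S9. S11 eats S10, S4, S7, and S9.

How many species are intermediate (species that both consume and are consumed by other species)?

1

Intermediate species (has both prey and predators): S4.
Count: 1.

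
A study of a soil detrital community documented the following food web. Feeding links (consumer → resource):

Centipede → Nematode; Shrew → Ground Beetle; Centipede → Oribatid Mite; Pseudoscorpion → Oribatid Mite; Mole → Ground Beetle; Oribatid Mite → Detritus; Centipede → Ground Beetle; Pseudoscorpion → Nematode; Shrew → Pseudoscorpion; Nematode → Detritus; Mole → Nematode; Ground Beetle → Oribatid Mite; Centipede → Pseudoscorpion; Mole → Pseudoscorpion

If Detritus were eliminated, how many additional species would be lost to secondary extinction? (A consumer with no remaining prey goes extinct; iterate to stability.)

Remove Detritus.
Round 1: Oribatid Mite (all prey gone), Nematode (all prey gone) → extinct.
Round 2: Ground Beetle (all prey gone), Pseudoscorpion (all prey gone) → extinct.
Round 3: Centipede (all prey gone), Mole (all prey gone), Shrew (all prey gone) → extinct.
No further losses. Total secondary extinctions: 7.

7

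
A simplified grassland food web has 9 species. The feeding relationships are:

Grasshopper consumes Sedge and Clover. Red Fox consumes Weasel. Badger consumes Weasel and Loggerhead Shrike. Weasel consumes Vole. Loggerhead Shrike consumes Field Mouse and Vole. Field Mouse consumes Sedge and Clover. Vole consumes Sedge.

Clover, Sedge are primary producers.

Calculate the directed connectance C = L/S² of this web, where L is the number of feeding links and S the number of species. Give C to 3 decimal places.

The web has S = 9 species and L = 11 feeding links.
C = L / S² = 11 / 81 = 0.1358 ≈ 0.136.

C = 0.136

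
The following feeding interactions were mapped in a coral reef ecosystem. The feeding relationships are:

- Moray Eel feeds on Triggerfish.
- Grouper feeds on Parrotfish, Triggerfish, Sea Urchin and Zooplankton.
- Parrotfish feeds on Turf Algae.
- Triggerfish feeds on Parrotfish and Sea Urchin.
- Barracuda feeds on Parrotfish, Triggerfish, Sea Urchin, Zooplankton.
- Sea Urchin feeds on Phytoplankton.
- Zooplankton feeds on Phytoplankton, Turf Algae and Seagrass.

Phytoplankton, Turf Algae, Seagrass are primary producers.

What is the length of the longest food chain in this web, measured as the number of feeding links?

3 links

One longest chain: Phytoplankton → Sea Urchin → Triggerfish → Barracuda.
It has 4 species and 3 links.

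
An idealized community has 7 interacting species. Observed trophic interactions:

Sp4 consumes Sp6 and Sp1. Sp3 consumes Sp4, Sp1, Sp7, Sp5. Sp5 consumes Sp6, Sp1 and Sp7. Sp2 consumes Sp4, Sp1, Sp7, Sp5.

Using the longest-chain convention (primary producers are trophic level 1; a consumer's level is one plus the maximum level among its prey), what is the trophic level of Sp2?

Sp6 is a producer → level 1.
Sp4 eats Sp6 (level 1); other prey at levels: Sp1 1 → level 2.
Sp2 eats Sp4 (level 2); other prey at levels: Sp1 1, Sp7 1, Sp5 2 → level 3.

Trophic level 3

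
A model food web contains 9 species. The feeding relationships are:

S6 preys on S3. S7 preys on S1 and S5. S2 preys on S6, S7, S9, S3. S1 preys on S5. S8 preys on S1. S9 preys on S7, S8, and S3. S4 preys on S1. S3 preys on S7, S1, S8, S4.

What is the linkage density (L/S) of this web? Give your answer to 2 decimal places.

There are L = 17 links among S = 9 species.
L/S = 17/9 = 1.8889 ≈ 1.89.

L/S = 1.89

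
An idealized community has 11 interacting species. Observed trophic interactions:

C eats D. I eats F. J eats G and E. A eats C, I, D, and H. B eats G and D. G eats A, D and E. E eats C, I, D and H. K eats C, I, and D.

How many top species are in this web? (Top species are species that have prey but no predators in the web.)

3

Top species (has prey, but nothing eats it): K, B, J.
Count: 3.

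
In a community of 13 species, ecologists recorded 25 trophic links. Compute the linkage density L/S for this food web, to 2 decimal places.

There are L = 25 links among S = 13 species.
L/S = 25/13 = 1.9231 ≈ 1.92.

L/S = 1.92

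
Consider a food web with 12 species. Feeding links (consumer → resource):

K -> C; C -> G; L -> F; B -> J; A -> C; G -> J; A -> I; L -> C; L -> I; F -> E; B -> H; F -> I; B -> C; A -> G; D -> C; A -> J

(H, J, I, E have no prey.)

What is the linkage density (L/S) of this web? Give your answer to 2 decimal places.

There are L = 16 links among S = 12 species.
L/S = 16/12 = 1.3333 ≈ 1.33.

L/S = 1.33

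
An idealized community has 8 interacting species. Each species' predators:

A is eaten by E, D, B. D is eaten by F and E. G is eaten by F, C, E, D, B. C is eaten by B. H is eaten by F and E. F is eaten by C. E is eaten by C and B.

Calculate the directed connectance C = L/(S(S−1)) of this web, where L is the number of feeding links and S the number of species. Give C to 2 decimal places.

C = 0.29

The web has S = 8 species and L = 16 feeding links.
C = L / (S(S−1)) = 16 / 56 = 0.2857 ≈ 0.29.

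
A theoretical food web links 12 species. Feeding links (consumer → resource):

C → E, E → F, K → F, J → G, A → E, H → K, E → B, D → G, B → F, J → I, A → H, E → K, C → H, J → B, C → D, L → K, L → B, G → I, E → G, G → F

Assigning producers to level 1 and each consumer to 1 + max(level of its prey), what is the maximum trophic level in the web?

4

Producers (level 1): I, F.
F → K → E → A gives A level 4.
No species has a prey at level 4, so no species reaches level 5.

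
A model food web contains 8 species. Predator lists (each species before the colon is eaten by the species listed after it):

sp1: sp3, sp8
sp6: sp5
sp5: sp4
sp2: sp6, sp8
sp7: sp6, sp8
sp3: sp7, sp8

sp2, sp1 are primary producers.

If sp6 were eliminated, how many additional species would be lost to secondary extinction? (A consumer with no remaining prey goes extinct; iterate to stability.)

Remove sp6.
Round 1: sp5 (all prey gone) → extinct.
Round 2: sp4 (all prey gone) → extinct.
No further losses. Total secondary extinctions: 2.

2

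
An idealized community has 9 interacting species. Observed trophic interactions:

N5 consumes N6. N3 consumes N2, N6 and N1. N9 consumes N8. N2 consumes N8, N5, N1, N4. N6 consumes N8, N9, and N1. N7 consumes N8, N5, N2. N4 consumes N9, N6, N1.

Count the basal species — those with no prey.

2

Basal species (no prey listed): N8, N1.
Count: 2.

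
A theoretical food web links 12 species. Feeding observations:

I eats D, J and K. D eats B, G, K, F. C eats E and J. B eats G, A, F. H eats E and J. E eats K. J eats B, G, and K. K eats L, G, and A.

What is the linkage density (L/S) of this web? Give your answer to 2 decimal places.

There are L = 21 links among S = 12 species.
L/S = 21/12 = 1.7500 ≈ 1.75.

L/S = 1.75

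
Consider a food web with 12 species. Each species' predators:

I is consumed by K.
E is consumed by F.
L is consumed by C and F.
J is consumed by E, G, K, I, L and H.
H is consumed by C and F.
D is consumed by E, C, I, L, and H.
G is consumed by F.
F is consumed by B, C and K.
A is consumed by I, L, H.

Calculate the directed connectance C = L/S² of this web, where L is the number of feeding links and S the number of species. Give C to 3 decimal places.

C = 0.167

The web has S = 12 species and L = 24 feeding links.
C = L / S² = 24 / 144 = 0.1667 ≈ 0.167.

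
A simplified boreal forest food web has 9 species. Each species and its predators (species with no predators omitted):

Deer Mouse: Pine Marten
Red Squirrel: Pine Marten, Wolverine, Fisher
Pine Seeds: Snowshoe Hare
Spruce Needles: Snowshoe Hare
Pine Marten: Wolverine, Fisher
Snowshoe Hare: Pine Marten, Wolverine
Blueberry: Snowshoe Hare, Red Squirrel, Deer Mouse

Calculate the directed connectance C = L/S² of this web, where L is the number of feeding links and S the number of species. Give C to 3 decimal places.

The web has S = 9 species and L = 13 feeding links.
C = L / S² = 13 / 81 = 0.1605 ≈ 0.160.

C = 0.160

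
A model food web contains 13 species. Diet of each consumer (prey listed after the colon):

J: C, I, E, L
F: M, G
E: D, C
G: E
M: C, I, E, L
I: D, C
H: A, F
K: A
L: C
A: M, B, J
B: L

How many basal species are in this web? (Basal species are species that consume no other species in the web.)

Basal species (no prey listed): D, C.
Count: 2.

2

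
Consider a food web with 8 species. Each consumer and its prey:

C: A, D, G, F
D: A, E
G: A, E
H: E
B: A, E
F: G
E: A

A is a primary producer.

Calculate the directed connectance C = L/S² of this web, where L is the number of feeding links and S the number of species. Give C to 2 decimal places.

The web has S = 8 species and L = 13 feeding links.
C = L / S² = 13 / 64 = 0.2031 ≈ 0.20.

C = 0.20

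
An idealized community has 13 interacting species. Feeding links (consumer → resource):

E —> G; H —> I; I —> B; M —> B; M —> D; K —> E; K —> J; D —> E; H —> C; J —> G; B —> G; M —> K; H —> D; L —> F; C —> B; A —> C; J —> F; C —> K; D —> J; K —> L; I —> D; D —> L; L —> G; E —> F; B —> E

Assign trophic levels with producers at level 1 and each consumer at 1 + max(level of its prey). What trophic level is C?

G is a producer → level 1.
E eats G (level 1); other prey at levels: F 1 → level 2.
B eats E (level 2); other prey at levels: G 1 → level 3.
C eats B (level 3); other prey at levels: K 3 → level 4.

Trophic level 4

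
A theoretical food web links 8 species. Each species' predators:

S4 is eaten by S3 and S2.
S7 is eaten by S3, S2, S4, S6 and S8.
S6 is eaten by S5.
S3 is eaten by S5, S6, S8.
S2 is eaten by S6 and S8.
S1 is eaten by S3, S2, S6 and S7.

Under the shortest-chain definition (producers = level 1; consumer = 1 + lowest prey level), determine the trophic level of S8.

Trophic level 3

S1 is a producer → level 1.
S7 eats S1 → level 2.
S8 eats S7 → level 3.
No prey of S8 is below level 2, so 3 is the minimum.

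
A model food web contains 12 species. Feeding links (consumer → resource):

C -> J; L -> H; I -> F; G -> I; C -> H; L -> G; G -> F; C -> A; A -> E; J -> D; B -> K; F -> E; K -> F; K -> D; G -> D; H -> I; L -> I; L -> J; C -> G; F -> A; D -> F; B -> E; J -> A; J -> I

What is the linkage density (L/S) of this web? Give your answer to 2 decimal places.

There are L = 24 links among S = 12 species.
L/S = 24/12 = 2.0000 ≈ 2.00.

L/S = 2.00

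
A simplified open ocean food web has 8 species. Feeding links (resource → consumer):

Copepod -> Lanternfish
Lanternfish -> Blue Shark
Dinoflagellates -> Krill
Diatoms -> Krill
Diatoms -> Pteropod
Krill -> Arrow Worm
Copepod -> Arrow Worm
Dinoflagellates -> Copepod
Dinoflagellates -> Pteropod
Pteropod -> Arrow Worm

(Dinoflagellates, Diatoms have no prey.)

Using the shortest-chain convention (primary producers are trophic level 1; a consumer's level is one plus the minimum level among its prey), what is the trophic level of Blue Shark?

Dinoflagellates is a producer → level 1.
Copepod eats Dinoflagellates → level 2.
Lanternfish eats Copepod → level 3.
Blue Shark eats Lanternfish → level 4.
No prey of Blue Shark is below level 3, so 4 is the minimum.

Trophic level 4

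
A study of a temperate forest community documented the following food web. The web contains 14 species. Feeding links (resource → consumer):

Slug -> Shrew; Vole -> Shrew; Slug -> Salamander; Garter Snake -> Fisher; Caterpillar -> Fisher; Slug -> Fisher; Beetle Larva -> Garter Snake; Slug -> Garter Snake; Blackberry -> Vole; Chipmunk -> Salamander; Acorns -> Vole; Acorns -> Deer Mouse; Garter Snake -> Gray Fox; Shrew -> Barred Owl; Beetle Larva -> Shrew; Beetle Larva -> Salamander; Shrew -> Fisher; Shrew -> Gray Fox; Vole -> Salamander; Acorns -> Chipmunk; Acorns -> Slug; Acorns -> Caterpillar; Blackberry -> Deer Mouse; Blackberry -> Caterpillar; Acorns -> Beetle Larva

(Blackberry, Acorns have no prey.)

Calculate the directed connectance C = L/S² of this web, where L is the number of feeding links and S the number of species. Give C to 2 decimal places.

The web has S = 14 species and L = 25 feeding links.
C = L / S² = 25 / 196 = 0.1276 ≈ 0.13.

C = 0.13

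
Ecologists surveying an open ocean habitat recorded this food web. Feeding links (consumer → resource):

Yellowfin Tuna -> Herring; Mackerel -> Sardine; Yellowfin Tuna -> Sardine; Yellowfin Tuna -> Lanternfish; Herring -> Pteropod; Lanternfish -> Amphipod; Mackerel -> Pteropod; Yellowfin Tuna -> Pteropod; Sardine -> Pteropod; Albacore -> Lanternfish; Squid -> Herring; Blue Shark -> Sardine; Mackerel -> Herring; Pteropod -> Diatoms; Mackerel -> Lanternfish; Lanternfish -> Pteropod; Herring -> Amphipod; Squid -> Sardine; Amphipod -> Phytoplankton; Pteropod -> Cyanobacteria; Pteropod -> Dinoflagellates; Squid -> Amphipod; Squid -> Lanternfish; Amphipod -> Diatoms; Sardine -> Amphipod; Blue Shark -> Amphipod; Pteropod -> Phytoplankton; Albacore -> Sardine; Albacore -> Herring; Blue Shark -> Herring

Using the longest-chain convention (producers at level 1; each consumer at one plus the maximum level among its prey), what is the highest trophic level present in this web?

Producers (level 1): Phytoplankton, Cyanobacteria, Dinoflagellates, Diatoms.
Phytoplankton → Pteropod → Sardine → Squid gives Squid level 4.
No species has a prey at level 4, so no species reaches level 5.

4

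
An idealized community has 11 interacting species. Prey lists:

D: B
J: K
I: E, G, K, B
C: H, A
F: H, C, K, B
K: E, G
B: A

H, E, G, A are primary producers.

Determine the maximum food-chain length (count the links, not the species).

2 links

One longest chain: E → K → J.
It has 3 species and 2 links.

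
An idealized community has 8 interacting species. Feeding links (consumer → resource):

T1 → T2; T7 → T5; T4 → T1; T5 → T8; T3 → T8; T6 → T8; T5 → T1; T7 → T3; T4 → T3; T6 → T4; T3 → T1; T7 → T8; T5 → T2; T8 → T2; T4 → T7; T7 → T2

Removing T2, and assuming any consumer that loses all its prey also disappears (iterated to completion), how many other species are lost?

Remove T2.
Round 1: T1 (all prey gone), T8 (all prey gone) → extinct.
Round 2: T5 (all prey gone), T3 (all prey gone) → extinct.
Round 3: T7 (all prey gone) → extinct.
Round 4: T4 (all prey gone) → extinct.
Round 5: T6 (all prey gone) → extinct.
No further losses. Total secondary extinctions: 7.

7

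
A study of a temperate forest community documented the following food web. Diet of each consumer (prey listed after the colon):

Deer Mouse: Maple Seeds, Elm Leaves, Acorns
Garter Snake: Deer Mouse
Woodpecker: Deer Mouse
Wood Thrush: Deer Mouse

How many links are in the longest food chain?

One longest chain: Maple Seeds → Deer Mouse → Wood Thrush.
It has 3 species and 2 links.

2 links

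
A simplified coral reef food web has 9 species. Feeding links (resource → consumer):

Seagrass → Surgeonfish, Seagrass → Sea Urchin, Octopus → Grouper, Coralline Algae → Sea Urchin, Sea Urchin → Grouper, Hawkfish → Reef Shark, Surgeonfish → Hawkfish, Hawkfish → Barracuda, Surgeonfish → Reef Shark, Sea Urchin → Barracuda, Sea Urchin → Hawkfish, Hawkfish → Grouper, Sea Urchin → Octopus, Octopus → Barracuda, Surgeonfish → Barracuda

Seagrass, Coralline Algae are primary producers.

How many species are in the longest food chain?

4 species

One longest chain: Seagrass → Sea Urchin → Hawkfish → Reef Shark.
It has 4 species and 3 links.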